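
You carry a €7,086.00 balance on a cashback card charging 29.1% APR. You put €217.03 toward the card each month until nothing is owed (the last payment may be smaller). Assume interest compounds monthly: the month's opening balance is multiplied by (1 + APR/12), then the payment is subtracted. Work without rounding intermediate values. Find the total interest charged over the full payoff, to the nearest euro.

Monthly rate r = 29.1%/12 = 2.425% = 0.02425.
Payoff takes n = ⌈−ln(1 − rB₀/P)/ln(1+r)⌉ = ⌈65.485⌉ = 66 payments; the last is €105.89.
Total paid = 65·€217.03 + €105.89 = €14,212.84.
Total interest = total paid − principal = €14,212.84 − €7,086.00 = €7,126.84.

€7,127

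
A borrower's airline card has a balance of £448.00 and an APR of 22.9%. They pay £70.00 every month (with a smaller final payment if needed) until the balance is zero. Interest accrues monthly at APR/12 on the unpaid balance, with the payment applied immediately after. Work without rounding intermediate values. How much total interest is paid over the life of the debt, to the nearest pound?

£34

Monthly rate r = 22.9%/12 = 1.90833% = 0.0190833.
Payoff takes n = ⌈−ln(1 − rB₀/P)/ln(1+r)⌉ = ⌈6.891⌉ = 7 payments; the last is £62.42.
Total paid = 6·£70.00 + £62.42 = £482.42.
Total interest = total paid − principal = £482.42 − £448.00 = £34.42.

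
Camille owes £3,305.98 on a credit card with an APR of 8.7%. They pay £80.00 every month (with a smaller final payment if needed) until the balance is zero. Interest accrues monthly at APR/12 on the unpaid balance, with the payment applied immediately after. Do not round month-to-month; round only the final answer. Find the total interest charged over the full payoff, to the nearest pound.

Monthly rate r = 8.7%/12 = 0.725% = 0.00725.
Payoff takes n = ⌈−ln(1 − rB₀/P)/ln(1+r)⌉ = ⌈49.296⌉ = 50 payments; the last is £23.78.
Total paid = 49·£80.00 + £23.78 = £3,943.78.
Total interest = total paid − principal = £3,943.78 − £3,305.98 = £637.80.

£638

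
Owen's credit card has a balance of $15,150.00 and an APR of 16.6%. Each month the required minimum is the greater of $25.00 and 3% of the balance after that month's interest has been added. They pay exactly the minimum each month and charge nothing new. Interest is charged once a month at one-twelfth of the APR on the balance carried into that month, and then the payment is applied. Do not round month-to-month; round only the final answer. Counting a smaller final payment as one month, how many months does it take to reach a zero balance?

219 months

Monthly rate r = 16.6%/12 = 1.38333% = 0.0138333.
While 3% of the post-interest balance exceeds $25.00, each month B ← (B·(1+r))·(1 − 0.03), i.e. B shrinks by the factor (1+r)·0.97 = 0.98342.
This holds for months 1–175. Entering month 176 the balance is $812.11; 3% of the post-interest balance is now below $25.00, so the flat $25.00 minimum applies from here.
From month 176 a fixed $25.00 at rate r clears $812.11 in 44 more payments. Total: 175 + 44 = 219 months.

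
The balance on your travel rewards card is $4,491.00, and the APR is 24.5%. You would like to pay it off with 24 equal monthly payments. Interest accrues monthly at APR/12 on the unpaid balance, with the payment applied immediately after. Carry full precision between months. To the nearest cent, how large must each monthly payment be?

Monthly rate r = 24.5%/12 = 2.04167% = 0.0204167.
Level-payment amortization: P = B₀·r / (1 − (1+r)^(−n)) = 4491.00·0.0204167 / (1 − 1.02042^(−24)).
Denominator 1 − (1+r)^(−24) = 0.384342807.
P = 91.6912 / 0.384342807 ≈ 238.57.

$238.57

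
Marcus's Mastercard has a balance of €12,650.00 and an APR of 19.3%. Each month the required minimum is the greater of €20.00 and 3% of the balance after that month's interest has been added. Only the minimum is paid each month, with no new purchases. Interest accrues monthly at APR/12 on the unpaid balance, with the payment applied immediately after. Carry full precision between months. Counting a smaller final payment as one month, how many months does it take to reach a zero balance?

252 months

Monthly rate r = 19.3%/12 = 1.60833% = 0.0160833.
While 3% of the post-interest balance exceeds €20.00, each month B ← (B·(1+r))·(1 − 0.03), i.e. B shrinks by the factor (1+r)·0.97 = 0.9856.
This holds for months 1–205. Entering month 206 the balance is €646.86; 3% of the post-interest balance is now below €20.00, so the flat €20.00 minimum applies from here.
From month 206 a fixed €20.00 at rate r clears €646.86 in 47 more payments. Total: 205 + 47 = 252 months.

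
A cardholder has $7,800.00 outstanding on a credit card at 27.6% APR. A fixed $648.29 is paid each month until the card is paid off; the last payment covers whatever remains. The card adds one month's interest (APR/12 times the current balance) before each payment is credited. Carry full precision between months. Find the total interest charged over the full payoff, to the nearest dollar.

$1,438

Monthly rate r = 27.6%/12 = 2.3% = 0.023.
Payoff takes n = ⌈−ln(1 − rB₀/P)/ln(1+r)⌉ = ⌈14.247⌉ = 15 payments; the last is $161.51.
Total paid = 14·$648.29 + $161.51 = $9,237.57.
Total interest = total paid − principal = $9,237.57 − $7,800.00 = $1,437.57.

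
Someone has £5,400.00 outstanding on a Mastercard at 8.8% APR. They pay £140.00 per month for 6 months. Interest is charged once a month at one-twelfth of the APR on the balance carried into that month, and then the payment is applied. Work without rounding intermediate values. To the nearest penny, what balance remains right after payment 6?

£4,786.45

Monthly rate r = 8.8%/12 = 0.733333% = 0.00733333.
Each month: B ← B·(1+r) − £140.00.
Month 1: interest £39.60; balance after payment £5,299.60.
Month 2: interest £38.86; balance after payment £5,198.46.
Month 3: interest £38.12; balance after payment £5,096.59.
Month 4: interest £37.37; balance after payment £4,993.96.
Month 5: interest £36.62; balance after payment £4,890.58.
Month 6: interest £35.86; balance after payment £4,786.45.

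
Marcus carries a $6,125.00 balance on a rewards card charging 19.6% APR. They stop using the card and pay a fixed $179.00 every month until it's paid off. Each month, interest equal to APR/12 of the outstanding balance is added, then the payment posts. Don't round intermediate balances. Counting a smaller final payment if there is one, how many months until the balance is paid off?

51 months

Monthly rate r = 19.6%/12 = 1.63333% = 0.0163333.
Recurrence: B ← B·(1+r) − $179.00.
Month 1: interest $100.04; balance after payment $6,046.04.
Month 2: interest $98.75; balance after payment $5,965.79.
Closed form: n = −ln(1 − rB₀/P)/ln(1+r) = −ln(0.44111)/ln(1.01633) ≈ 50.518, so the balance reaches zero during payment 51.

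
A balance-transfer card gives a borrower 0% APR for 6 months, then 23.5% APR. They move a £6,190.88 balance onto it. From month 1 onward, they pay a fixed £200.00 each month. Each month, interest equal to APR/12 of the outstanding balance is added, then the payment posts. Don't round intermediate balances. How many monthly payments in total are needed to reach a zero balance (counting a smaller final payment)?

41 payments

Promo months 1–6 at r₀ = 0%/12 = 0; months 7+ at r₁ = 23.5%/12 = 0.0195833.
After month 6 (no interest yet): B = £6,190.88 − 6·£200.00 = £4,990.88.
Then at r₁ with £200.00/mo: n₂ = −ln(1 − r₁·B/P)/ln(1+r₁) ≈ 34.59 → 35 more payments.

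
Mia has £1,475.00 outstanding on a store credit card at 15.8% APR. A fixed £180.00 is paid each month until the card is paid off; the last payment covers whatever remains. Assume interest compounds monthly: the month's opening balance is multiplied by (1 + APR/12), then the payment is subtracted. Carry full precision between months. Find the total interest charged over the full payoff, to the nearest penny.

£96.29

Monthly rate r = 15.8%/12 = 1.31667% = 0.0131667.
Payoff takes n = ⌈−ln(1 − rB₀/P)/ln(1+r)⌉ = ⌈8.728⌉ = 9 payments; the last is £131.29.
Total paid = 8·£180.00 + £131.29 = £1,571.29.
Total interest = total paid − principal = £1,571.29 − £1,475.00 = £96.29.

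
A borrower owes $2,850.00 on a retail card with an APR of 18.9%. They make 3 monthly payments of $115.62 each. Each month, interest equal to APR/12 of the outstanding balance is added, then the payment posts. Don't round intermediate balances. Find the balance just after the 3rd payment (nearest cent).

$2,634.44

Monthly rate r = 18.9%/12 = 1.575% = 0.01575.
Each month: B ← B·(1+r) − $115.62.
Month 1: interest $44.89; balance after payment $2,779.27.
Month 2: interest $43.77; balance after payment $2,707.42.
Month 3: interest $42.64; balance after payment $2,634.44.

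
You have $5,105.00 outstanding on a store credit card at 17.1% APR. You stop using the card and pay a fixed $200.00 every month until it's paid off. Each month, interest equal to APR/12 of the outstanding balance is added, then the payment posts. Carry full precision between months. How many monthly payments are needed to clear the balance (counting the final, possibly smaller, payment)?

32 payments

Monthly rate r = 17.1%/12 = 1.425% = 0.01425.
Recurrence: B ← B·(1+r) − $200.00.
Month 1: interest $72.75; balance after payment $4,977.75.
Month 2: interest $70.93; balance after payment $4,848.68.
Closed form: n = −ln(1 − rB₀/P)/ln(1+r) = −ln(0.63627)/ln(1.01425) ≈ 31.954, so the balance reaches zero during payment 32.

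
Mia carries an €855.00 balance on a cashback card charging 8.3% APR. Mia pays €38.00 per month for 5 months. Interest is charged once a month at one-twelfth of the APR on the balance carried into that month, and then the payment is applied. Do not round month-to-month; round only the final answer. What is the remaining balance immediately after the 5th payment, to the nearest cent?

Monthly rate r = 8.3%/12 = 0.691667% = 0.00691667.
Each month: B ← B·(1+r) − €38.00.
Month 1: interest €5.91; balance after payment €822.91.
Month 2: interest €5.69; balance after payment €790.61.
Month 3: interest €5.47; balance after payment €758.07.
Month 4: interest €5.24; balance after payment €725.32.
Month 5: interest €5.02; balance after payment €692.33.

€692.33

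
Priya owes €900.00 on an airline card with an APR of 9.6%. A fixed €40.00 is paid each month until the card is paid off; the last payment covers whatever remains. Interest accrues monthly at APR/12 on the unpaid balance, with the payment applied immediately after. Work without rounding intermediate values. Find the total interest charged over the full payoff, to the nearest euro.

€96

Monthly rate r = 9.6%/12 = 0.8% = 0.008.
Payoff takes n = ⌈−ln(1 − rB₀/P)/ln(1+r)⌉ = ⌈24.905⌉ = 25 payments; the last is €36.23.
Total paid = 24·€40.00 + €36.23 = €996.23.
Total interest = total paid − principal = €996.23 − €900.00 = €96.23.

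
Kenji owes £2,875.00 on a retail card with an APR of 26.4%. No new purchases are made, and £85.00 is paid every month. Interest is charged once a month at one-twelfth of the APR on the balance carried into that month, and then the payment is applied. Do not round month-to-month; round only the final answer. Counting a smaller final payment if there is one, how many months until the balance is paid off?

63 months

Monthly rate r = 26.4%/12 = 2.2% = 0.022.
Recurrence: B ← B·(1+r) − £85.00.
Month 1: interest £63.25; balance after payment £2,853.25.
Month 2: interest £62.77; balance after payment £2,831.02.
Closed form: n = −ln(1 − rB₀/P)/ln(1+r) = −ln(0.25588)/ln(1.022) ≈ 62.635, so the balance reaches zero during payment 63.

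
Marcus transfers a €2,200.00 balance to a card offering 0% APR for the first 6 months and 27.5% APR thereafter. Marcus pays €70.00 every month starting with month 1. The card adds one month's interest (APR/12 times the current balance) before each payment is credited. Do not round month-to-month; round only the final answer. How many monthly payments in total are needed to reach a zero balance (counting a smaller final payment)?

45 months

Promo months 1–6 at r₀ = 0%/12 = 0; months 7+ at r₁ = 27.5%/12 = 0.0229167.
After month 6 (no interest yet): B = €2,200.00 − 6·€70.00 = €1,780.00.
Then at r₁ with €70.00/mo: n₂ = −ln(1 − r₁·B/P)/ln(1+r₁) ≈ 38.58 → 39 more payments.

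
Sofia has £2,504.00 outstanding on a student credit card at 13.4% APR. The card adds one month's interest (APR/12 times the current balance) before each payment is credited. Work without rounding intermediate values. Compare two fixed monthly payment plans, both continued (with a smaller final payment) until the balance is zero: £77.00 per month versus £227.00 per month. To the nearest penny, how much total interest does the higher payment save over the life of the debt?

Monthly rate r = 13.4%/12 = 1.11667% = 0.0111667.
At £77.00/mo: n = ⌈−ln(1 − rB₀/P)/ln(1+r)⌉ = 41 payments (last £48.67); total interest = total paid − £2,504.00 = £624.67.
At £227.00/mo: 12 payments (last £190.24); total interest £183.24.
Interest saved = £624.67 − £183.24 = £441.43.

£441.43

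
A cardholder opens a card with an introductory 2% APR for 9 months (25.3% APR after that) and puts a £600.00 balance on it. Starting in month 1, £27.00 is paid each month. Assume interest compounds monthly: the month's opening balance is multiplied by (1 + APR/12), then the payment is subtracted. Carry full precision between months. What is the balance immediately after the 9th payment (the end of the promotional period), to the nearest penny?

Promo months 1–9 at r₀ = 2%/12 = 0.00166667; months 10+ at r₁ = 25.3%/12 = 0.0210833.
After month 9: iterate B ← B·(1+r₀) − £27.00 for 9 months → £364.43.

£364.43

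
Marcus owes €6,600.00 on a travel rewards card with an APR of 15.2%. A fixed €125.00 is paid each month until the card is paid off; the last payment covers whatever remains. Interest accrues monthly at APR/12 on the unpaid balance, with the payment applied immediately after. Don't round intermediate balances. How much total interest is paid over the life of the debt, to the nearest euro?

Monthly rate r = 15.2%/12 = 1.26667% = 0.0126667.
Payoff takes n = ⌈−ln(1 − rB₀/P)/ln(1+r)⌉ = ⌈87.791⌉ = 88 payments; the last is €98.98.
Total paid = 87·€125.00 + €98.98 = €10,973.98.
Total interest = total paid − principal = €10,973.98 − €6,600.00 = €4,373.98.

€4,374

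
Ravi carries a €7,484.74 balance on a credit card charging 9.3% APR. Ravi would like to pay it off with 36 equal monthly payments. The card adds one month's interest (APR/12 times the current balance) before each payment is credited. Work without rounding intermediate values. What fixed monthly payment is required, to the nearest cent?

€239.06

Monthly rate r = 9.3%/12 = 0.775% = 0.00775.
Level-payment amortization: P = B₀·r / (1 − (1+r)^(−n)) = 7484.74·0.00775 / (1 − 1.00775^(−36)).
Denominator 1 − (1+r)^(−36) = 0.242645946.
P = 58.0067 / 0.242645946 ≈ 239.06.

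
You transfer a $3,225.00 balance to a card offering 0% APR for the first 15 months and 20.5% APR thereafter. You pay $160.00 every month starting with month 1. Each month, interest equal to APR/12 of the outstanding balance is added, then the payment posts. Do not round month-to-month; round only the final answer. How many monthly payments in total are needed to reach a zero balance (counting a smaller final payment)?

21 months

Promo months 1–15 at r₀ = 0%/12 = 0; months 16+ at r₁ = 20.5%/12 = 0.0170833.
After month 15 (no interest yet): B = $3,225.00 − 15·$160.00 = $825.00.
Then at r₁ with $160.00/mo: n₂ = −ln(1 − r₁·B/P)/ln(1+r₁) ≈ 5.44 → 6 more payments.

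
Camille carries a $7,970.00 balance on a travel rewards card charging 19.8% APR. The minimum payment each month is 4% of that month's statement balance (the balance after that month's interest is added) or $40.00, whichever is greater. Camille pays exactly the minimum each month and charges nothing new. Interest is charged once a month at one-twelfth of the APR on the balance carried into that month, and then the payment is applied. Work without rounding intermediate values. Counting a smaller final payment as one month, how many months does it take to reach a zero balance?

Monthly rate r = 19.8%/12 = 1.65% = 0.0165.
While 4% of the post-interest balance exceeds $40.00, each month B ← (B·(1+r))·(1 − 0.04), i.e. B shrinks by the factor (1+r)·0.96 = 0.97584.
This holds for months 1–86. Entering month 87 the balance is $972.79; 4% of the post-interest balance is now below $40.00, so the flat $40.00 minimum applies from here.
From month 87 a fixed $40.00 at rate r clears $972.79 in 32 more payments. Total: 86 + 32 = 118 months.

118 months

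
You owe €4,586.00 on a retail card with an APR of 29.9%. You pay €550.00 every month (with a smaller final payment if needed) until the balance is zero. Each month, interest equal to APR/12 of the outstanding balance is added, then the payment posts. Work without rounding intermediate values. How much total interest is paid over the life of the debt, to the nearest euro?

€620

Monthly rate r = 29.9%/12 = 2.49167% = 0.0249167.
Payoff takes n = ⌈−ln(1 − rB₀/P)/ln(1+r)⌉ = ⌈9.463⌉ = 10 payments; the last is €256.19.
Total paid = 9·€550.00 + €256.19 = €5,206.19.
Total interest = total paid − principal = €5,206.19 − €4,586.00 = €620.19.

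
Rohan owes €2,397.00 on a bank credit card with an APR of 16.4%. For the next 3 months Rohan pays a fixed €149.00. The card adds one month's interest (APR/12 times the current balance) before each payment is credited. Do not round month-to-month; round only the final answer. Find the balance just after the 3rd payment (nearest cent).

€2,043.49

Monthly rate r = 16.4%/12 = 1.36667% = 0.0136667.
Each month: B ← B·(1+r) − €149.00.
Month 1: interest €32.76; balance after payment €2,280.76.
Month 2: interest €31.17; balance after payment €2,162.93.
Month 3: interest €29.56; balance after payment €2,043.49.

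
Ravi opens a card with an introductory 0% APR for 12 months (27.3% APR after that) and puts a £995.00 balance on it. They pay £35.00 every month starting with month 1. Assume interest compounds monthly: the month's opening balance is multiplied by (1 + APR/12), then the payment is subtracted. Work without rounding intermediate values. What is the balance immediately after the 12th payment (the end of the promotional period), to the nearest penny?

£575.00

Promo months 1–12 at r₀ = 0%/12 = 0; months 13+ at r₁ = 27.3%/12 = 0.02275.
After month 12 (no interest yet): B = £995.00 − 12·£35.00 = £575.00.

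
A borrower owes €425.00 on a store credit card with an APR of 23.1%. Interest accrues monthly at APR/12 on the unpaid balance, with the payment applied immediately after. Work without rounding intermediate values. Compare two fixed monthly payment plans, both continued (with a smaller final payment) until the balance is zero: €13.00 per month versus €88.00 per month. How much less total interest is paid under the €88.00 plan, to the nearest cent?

€226.21

Monthly rate r = 23.1%/12 = 1.925% = 0.01925.
At €13.00/mo: n = ⌈−ln(1 − rB₀/P)/ln(1+r)⌉ = 53 payments (last €0.65); total interest = total paid − €425.00 = €251.65.
At €88.00/mo: 6 payments (last €10.44); total interest €25.44.
Interest saved = €251.65 − €25.44 = €226.21.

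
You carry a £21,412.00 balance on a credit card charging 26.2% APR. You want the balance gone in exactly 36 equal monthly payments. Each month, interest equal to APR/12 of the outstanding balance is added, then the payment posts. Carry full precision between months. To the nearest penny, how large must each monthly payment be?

Monthly rate r = 26.2%/12 = 2.18333% = 0.0218333.
Level-payment amortization: P = B₀·r / (1 − (1+r)^(−n)) = 21412.00·0.0218333 / (1 − 1.02183^(−36)).
Denominator 1 − (1+r)^(−36) = 0.540466017.
P = 467.495 / 0.540466017 ≈ 864.99.

£864.99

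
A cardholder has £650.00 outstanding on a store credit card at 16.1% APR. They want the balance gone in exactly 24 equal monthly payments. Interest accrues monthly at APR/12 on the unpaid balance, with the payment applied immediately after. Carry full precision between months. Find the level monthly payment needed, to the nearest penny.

£31.86

Monthly rate r = 16.1%/12 = 1.34167% = 0.0134167.
Level-payment amortization: P = B₀·r / (1 − (1+r)^(−n)) = 650.00·0.0134167 / (1 − 1.01342^(−24)).
Denominator 1 − (1+r)^(−24) = 0.273748601.
P = 8.72083 / 0.273748601 ≈ 31.86.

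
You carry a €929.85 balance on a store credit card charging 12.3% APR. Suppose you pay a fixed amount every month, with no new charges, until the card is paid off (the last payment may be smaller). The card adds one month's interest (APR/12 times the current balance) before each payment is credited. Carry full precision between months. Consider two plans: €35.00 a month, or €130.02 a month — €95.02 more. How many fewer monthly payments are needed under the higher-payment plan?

Monthly rate r = 12.3%/12 = 1.025% = 0.01025.
At €35.00/mo: n = ⌈−ln(1 − rB₀/P)/ln(1+r)⌉ = 32 payments (last €6.04); total interest = total paid − €929.85 = €161.19.
At €130.02/mo: 8 payments (last €60.66); total interest €40.95.
Payments saved = 32 − 8 = 24.

24 fewer payments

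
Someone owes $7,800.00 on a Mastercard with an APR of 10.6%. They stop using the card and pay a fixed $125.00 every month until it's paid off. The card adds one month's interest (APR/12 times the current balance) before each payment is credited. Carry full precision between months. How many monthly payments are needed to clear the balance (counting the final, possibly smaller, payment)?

Monthly rate r = 10.6%/12 = 0.883333% = 0.00883333.
Recurrence: B ← B·(1+r) − $125.00.
Month 1: interest $68.90; balance after payment $7,743.90.
Month 2: interest $68.40; balance after payment $7,687.30.
Closed form: n = −ln(1 − rB₀/P)/ln(1+r) = −ln(0.4488)/ln(1.00883) ≈ 91.099, so the balance reaches zero during payment 92.

92 payments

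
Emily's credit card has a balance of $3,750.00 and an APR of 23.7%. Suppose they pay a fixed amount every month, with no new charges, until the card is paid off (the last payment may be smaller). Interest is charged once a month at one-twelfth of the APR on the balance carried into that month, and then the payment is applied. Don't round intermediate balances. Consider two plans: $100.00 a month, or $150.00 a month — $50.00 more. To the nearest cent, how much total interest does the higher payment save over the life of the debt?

Monthly rate r = 23.7%/12 = 1.975% = 0.01975.
At $100.00/mo: n = ⌈−ln(1 − rB₀/P)/ln(1+r)⌉ = 70 payments (last $0.07); total interest = total paid − $3,750.00 = $3,150.07.
At $150.00/mo: 35 payments (last $121.18); total interest $1,471.18.
Interest saved = $3,150.07 − $1,471.18 = $1,678.89.

$1,678.89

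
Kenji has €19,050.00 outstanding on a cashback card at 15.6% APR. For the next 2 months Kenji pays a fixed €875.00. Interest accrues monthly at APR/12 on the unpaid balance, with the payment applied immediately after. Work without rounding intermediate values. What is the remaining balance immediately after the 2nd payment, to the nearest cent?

Monthly rate r = 15.6%/12 = 1.3% = 0.013.
Each month: B ← B·(1+r) − €875.00.
Month 1: interest €247.65; balance after payment €18,422.65.
Month 2: interest €239.49; balance after payment €17,787.14.

€17,787.14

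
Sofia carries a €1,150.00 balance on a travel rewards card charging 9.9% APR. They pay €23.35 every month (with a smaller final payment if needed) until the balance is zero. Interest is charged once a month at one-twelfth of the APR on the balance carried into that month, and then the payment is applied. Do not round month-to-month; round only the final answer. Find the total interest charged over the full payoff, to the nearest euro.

Monthly rate r = 9.9%/12 = 0.825% = 0.00825.
Payoff takes n = ⌈−ln(1 − rB₀/P)/ln(1+r)⌉ = ⌈63.462⌉ = 64 payments; the last is €10.80.
Total paid = 63·€23.35 + €10.80 = €1,481.85.
Total interest = total paid − principal = €1,481.85 − €1,150.00 = €331.85.

€332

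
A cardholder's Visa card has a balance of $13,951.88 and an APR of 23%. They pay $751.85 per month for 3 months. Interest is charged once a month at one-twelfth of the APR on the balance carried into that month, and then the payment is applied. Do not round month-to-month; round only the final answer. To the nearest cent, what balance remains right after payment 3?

Monthly rate r = 23%/12 = 1.91667% = 0.0191667.
Each month: B ← B·(1+r) − $751.85.
Month 1: interest $267.41; balance after payment $13,467.44.
Month 2: interest $258.13; balance after payment $12,973.72.
Month 3: interest $248.66; balance after payment $12,470.53.

$12,470.53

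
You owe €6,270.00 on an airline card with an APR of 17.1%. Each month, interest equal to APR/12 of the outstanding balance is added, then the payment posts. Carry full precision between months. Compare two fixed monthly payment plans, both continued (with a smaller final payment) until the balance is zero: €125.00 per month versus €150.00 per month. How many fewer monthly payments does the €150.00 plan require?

Monthly rate r = 17.1%/12 = 1.425% = 0.01425.
At €125.00/mo: n = ⌈−ln(1 − rB₀/P)/ln(1+r)⌉ = 89 payments (last €82.76); total interest = total paid − €6,270.00 = €4,812.76.
At €150.00/mo: 64 payments (last €149.07); total interest €3,329.07.
Payments saved = 89 − 64 = 25.

25 fewer payments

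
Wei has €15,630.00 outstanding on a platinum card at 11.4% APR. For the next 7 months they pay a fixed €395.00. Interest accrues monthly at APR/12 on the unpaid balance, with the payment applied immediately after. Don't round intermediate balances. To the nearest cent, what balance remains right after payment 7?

€13,854.43

Monthly rate r = 11.4%/12 = 0.95% = 0.0095.
Each month: B ← B·(1+r) − €395.00.
Month 1: interest €148.48; balance after payment €15,383.49.
Month 2: interest €146.14; balance after payment €15,134.63.
Month 3: interest €143.78; balance after payment €14,883.41.
Month 4: interest €141.39; balance after payment €14,629.80.
Month 5: interest €138.98; balance after payment €14,373.78.
Month 6: interest €136.55; balance after payment €14,115.33.
Month 7: interest €134.10; balance after payment €13,854.43.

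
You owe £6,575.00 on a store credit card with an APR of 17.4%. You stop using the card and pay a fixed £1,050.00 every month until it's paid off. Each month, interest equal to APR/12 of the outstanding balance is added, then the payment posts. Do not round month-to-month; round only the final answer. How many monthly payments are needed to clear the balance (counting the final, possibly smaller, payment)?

7 months

Monthly rate r = 17.4%/12 = 1.45% = 0.0145.
Recurrence: B ← B·(1+r) − £1,050.00.
Month 1: interest £95.34; balance after payment £5,620.34.
Month 2: interest £81.49; balance after payment £4,651.83.
Closed form: n = −ln(1 − rB₀/P)/ln(1+r) = −ln(0.9092)/ln(1.0145) ≈ 6.612, so the balance reaches zero during payment 7.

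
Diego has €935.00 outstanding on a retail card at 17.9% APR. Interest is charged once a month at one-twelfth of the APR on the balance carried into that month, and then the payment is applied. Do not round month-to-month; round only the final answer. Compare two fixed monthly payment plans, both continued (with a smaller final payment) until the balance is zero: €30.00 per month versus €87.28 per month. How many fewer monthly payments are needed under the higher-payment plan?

Monthly rate r = 17.9%/12 = 1.49167% = 0.0149167.
At €30.00/mo: n = ⌈−ln(1 − rB₀/P)/ln(1+r)⌉ = 43 payments (last €7.00); total interest = total paid − €935.00 = €332.00.
At €87.28/mo: 12 payments (last €66.38); total interest €91.46.
Payments saved = 43 − 12 = 31.

31 fewer payments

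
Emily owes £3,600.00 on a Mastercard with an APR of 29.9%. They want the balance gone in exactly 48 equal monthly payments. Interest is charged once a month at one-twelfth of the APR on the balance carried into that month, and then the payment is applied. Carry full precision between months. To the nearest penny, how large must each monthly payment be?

Monthly rate r = 29.9%/12 = 2.49167% = 0.0249167.
Level-payment amortization: P = B₀·r / (1 − (1+r)^(−n)) = 3600.00·0.0249167 / (1 − 1.02492^(−48)).
Denominator 1 − (1+r)^(−48) = 0.6931336.
P = 89.7 / 0.6931336 ≈ 129.41.

£129.41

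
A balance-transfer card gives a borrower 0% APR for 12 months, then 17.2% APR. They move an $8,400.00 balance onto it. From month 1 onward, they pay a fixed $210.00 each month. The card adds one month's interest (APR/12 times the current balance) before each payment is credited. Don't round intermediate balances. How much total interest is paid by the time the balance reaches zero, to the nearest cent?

Promo months 1–12 at r₀ = 0%/12 = 0; months 13+ at r₁ = 17.2%/12 = 0.0143333.
After month 12 (no interest yet): B = $8,400.00 − 12·$210.00 = $5,880.00.
Then at r₁ with $210.00/mo: n₂ = −ln(1 − r₁·B/P)/ln(1+r₁) ≈ 36.05 → 37 more payments.
Total paid = 48·$210.00 + $10.60 = $10,090.60; interest = $10,090.60 − $8,400.00 = $1,690.60.

$1,690.60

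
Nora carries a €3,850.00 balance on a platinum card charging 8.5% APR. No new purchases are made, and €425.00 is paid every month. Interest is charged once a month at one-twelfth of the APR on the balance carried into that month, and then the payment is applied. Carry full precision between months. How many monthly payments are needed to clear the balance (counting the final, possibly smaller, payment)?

10 payments

Monthly rate r = 8.5%/12 = 0.708333% = 0.00708333.
Recurrence: B ← B·(1+r) − €425.00.
Month 1: interest €27.27; balance after payment €3,452.27.
Month 2: interest €24.45; balance after payment €3,051.72.
Closed form: n = −ln(1 − rB₀/P)/ln(1+r) = −ln(0.93583)/ln(1.00708) ≈ 9.396, so the balance reaches zero during payment 10.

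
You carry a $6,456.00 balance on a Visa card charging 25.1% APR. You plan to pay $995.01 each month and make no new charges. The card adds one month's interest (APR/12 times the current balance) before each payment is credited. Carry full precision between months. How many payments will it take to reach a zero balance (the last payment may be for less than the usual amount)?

Monthly rate r = 25.1%/12 = 2.09167% = 0.0209167.
Recurrence: B ← B·(1+r) − $995.01.
Month 1: interest $135.04; balance after payment $5,596.03.
Month 2: interest $117.05; balance after payment $4,718.07.
Closed form: n = −ln(1 − rB₀/P)/ln(1+r) = −ln(0.86428)/ln(1.02092) ≈ 7.046, so the balance reaches zero during payment 8.

8 months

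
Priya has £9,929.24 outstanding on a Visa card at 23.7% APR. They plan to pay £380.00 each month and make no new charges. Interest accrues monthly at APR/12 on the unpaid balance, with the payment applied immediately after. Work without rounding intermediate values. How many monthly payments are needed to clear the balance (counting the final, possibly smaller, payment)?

Monthly rate r = 23.7%/12 = 1.975% = 0.01975.
Recurrence: B ← B·(1+r) − £380.00.
Month 1: interest £196.10; balance after payment £9,745.34.
Month 2: interest £192.47; balance after payment £9,557.81.
Closed form: n = −ln(1 − rB₀/P)/ln(1+r) = −ln(0.48394)/ln(1.01975) ≈ 37.111, so the balance reaches zero during payment 38.

38 months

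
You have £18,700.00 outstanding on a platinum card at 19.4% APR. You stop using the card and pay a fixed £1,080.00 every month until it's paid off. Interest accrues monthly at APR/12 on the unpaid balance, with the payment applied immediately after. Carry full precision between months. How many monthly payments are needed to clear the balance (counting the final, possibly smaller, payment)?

Monthly rate r = 19.4%/12 = 1.61667% = 0.0161667.
Recurrence: B ← B·(1+r) − £1,080.00.
Month 1: interest £302.32; balance after payment £17,922.32.
Month 2: interest £289.74; balance after payment £17,132.06.
Closed form: n = −ln(1 − rB₀/P)/ln(1+r) = −ln(0.72008)/ln(1.01617) ≈ 20.477, so the balance reaches zero during payment 21.

21 months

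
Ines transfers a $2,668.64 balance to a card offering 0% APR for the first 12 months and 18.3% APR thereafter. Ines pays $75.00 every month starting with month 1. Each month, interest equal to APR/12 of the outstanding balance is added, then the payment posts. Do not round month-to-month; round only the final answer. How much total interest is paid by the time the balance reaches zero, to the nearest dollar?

$440

Promo months 1–12 at r₀ = 0%/12 = 0; months 13+ at r₁ = 18.3%/12 = 0.01525.
After month 12 (no interest yet): B = $2,668.64 − 12·$75.00 = $1,768.64.
Then at r₁ with $75.00/mo: n₂ = −ln(1 − r₁·B/P)/ln(1+r₁) ≈ 29.45 → 30 more payments.
Total paid = 41·$75.00 + $33.77 = $3,108.77; interest = $3,108.77 − $2,668.64 = $440.13.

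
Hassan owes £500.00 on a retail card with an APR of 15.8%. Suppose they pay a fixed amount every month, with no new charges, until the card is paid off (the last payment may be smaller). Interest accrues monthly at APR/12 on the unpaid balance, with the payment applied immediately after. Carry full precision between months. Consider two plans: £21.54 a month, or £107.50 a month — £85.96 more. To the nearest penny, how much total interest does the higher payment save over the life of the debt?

£81.20

Monthly rate r = 15.8%/12 = 1.31667% = 0.0131667.
At £21.54/mo: n = ⌈−ln(1 − rB₀/P)/ln(1+r)⌉ = 28 payments (last £19.07); total interest = total paid − £500.00 = £100.65.
At £107.50/mo: 5 payments (last £89.45); total interest £19.45.
Interest saved = £100.65 − £19.45 = £81.20.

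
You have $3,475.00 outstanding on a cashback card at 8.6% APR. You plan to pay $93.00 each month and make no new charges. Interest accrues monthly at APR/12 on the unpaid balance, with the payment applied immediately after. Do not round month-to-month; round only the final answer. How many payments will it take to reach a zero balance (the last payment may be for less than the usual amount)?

Monthly rate r = 8.6%/12 = 0.716667% = 0.00716667.
Recurrence: B ← B·(1+r) − $93.00.
Month 1: interest $24.90; balance after payment $3,406.90.
Month 2: interest $24.42; balance after payment $3,338.32.
Closed form: n = −ln(1 − rB₀/P)/ln(1+r) = −ln(0.73221)/ln(1.00717) ≈ 43.646, so the balance reaches zero during payment 44.

44 payments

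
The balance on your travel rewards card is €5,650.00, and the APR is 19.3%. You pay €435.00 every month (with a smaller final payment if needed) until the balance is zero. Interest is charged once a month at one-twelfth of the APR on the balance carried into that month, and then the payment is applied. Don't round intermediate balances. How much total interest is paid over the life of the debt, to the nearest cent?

€739.39

Monthly rate r = 19.3%/12 = 1.60833% = 0.0160833.
Payoff takes n = ⌈−ln(1 − rB₀/P)/ln(1+r)⌉ = ⌈14.687⌉ = 15 payments; the last is €299.39.
Total paid = 14·€435.00 + €299.39 = €6,389.39.
Total interest = total paid − principal = €6,389.39 − €5,650.00 = €739.39.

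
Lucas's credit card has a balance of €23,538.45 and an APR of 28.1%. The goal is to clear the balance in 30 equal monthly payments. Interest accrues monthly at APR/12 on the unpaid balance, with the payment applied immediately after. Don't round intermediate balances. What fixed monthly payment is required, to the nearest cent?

Monthly rate r = 28.1%/12 = 2.34167% = 0.0234167.
Level-payment amortization: P = B₀·r / (1 − (1+r)^(−n)) = 23538.45·0.0234167 / (1 − 1.02342^(−30)).
Denominator 1 − (1+r)^(−30) = 0.500626559.
P = 551.192 / 0.500626559 ≈ 1101.00.

€1,101.00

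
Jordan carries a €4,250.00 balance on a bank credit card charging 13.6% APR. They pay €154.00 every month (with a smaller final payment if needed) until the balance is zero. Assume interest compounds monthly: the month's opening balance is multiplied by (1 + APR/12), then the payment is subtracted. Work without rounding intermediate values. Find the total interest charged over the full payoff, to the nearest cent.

€875.78

Monthly rate r = 13.6%/12 = 1.13333% = 0.0113333.
Payoff takes n = ⌈−ln(1 − rB₀/P)/ln(1+r)⌉ = ⌈33.283⌉ = 34 payments; the last is €43.78.
Total paid = 33·€154.00 + €43.78 = €5,125.78.
Total interest = total paid − principal = €5,125.78 − €4,250.00 = €875.78.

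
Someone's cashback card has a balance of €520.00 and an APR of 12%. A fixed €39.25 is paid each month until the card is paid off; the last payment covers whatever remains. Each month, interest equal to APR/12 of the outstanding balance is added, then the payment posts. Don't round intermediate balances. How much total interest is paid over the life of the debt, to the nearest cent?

€40.65

Monthly rate r = 12%/12 = 1% = 0.01.
Payoff takes n = ⌈−ln(1 − rB₀/P)/ln(1+r)⌉ = ⌈14.283⌉ = 15 payments; the last is €11.15.
Total paid = 14·€39.25 + €11.15 = €560.65.
Total interest = total paid − principal = €560.65 − €520.00 = €40.65.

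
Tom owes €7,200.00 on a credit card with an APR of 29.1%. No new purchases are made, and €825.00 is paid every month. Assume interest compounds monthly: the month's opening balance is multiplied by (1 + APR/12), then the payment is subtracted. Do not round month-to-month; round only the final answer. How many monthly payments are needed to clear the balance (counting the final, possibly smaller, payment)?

Monthly rate r = 29.1%/12 = 2.425% = 0.02425.
Recurrence: B ← B·(1+r) − €825.00.
Month 1: interest €174.60; balance after payment €6,549.60.
Month 2: interest €158.83; balance after payment €5,883.43.
Closed form: n = −ln(1 − rB₀/P)/ln(1+r) = −ln(0.78836)/ln(1.02425) ≈ 9.924, so the balance reaches zero during payment 10.

10 payments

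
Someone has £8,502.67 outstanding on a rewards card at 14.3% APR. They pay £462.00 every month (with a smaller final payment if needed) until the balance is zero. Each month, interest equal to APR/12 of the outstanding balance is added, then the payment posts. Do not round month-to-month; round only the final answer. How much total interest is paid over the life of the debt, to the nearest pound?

Monthly rate r = 14.3%/12 = 1.19167% = 0.0119167.
Payoff takes n = ⌈−ln(1 − rB₀/P)/ln(1+r)⌉ = ⌈20.900⌉ = 21 payments; the last is £415.94.
Total paid = 20·£462.00 + £415.94 = £9,655.94.
Total interest = total paid − principal = £9,655.94 − £8,502.67 = £1,153.27.

£1,153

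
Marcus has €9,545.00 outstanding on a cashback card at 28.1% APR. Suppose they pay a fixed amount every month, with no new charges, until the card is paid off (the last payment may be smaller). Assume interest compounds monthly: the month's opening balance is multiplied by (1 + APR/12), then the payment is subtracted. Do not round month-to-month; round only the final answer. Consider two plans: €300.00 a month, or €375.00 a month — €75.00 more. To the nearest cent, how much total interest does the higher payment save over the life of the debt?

€3,027.52

Monthly rate r = 28.1%/12 = 2.34167% = 0.0234167.
At €300.00/mo: n = ⌈−ln(1 − rB₀/P)/ln(1+r)⌉ = 60 payments (last €13.03); total interest = total paid − €9,545.00 = €8,168.03.
At €375.00/mo: 40 payments (last €60.51); total interest €5,140.51.
Interest saved = €8,168.03 − €5,140.51 = €3,027.52.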